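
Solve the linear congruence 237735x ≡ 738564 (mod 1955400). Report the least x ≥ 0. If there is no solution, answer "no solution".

no solution

gcd(237735, 1955400):
1955400 = 8×237735 + 53520
237735 = 4×53520 + 23655
53520 = 2×23655 + 6210
23655 = 3×6210 + 5025
6210 = 1×5025 + 1185
5025 = 4×1185 + 285
1185 = 4×285 + 45
285 = 6×45 + 15
45 = 3×15 + 0
gcd = 15, but 15 ∤ 738564, so the congruence has no solution.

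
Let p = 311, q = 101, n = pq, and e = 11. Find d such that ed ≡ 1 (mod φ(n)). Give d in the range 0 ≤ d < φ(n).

φ(n) = (p−1)(q−1) = 310·100 = 31000.
Need d with 11·d ≡ 1 (mod 31000). Apply the extended Euclidean algorithm:
31000 = 2818×11 + 2
11 = 5×2 + 1
2 = 2×1 + 0
Back-substitute:
1 = 11 − 5·2
1 = −5·31000 + 14091·11
So 11·14091 ≡ 1 (mod 31000), hence d = 14091.

14091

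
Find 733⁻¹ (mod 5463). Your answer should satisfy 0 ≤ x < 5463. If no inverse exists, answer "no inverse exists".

Apply the Euclidean algorithm to 5463 and 733:
5463 = 7×733 + 332
733 = 2×332 + 69
332 = 4×69 + 56
69 = 1×56 + 13
56 = 4×13 + 4
13 = 3×4 + 1
4 = 4×1 + 0
gcd = 1, so the inverse exists. Back-substitute:
1 = 13 − 3·4
1 = −3·56 + 13·13
1 = 13·69 − 16·56
1 = −16·332 + 77·69
1 = 77·733 − 170·332
1 = −170·5463 + 1267·733
So 733·1267 ≡ 1 (mod 5463).

1267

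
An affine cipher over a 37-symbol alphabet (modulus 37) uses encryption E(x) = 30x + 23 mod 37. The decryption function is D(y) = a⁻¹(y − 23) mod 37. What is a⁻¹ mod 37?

Extended Euclidean algorithm:
37 = 1·30 + 7
30 = 4·7 + 2
7 = 3·2 + 1
2 = 2·1 + 0
gcd = 1, so the inverse exists. Back-substitute:
1 = 7 − 3·2
1 = −3·30 + 13·7
1 = 13·37 − 16·30
So 30·(-16) ≡ 1 (mod 37), and -16 ≡ 21 (mod 37).

21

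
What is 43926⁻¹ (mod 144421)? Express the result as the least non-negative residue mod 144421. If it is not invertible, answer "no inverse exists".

gcd(144421, 43926) by repeated division:
144421 = 3×43926 + 12643
43926 = 3×12643 + 5997
12643 = 2×5997 + 649
5997 = 9×649 + 156
649 = 4×156 + 25
156 = 6×25 + 6
25 = 4×6 + 1
6 = 6×1 + 0
gcd = 1, so the inverse exists. Back-substitute:
1 = 25 − 4·6
1 = −4·156 + 25·25
1 = 25·649 − 104·156
1 = −104·5997 + 961·649
1 = 961·12643 − 2026·5997
1 = −2026·43926 + 7039·12643
1 = 7039·144421 − 23143·43926
Hence 43926⁻¹ ≡ -23143 ≡ 121278 (mod 144421).

121278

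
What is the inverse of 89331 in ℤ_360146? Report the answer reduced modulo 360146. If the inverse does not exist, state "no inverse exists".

241331

Extended Euclidean algorithm:
360146 = 4·89331 + 2822
89331 = 31·2822 + 1849
2822 = 1·1849 + 973
1849 = 1·973 + 876
973 = 1·876 + 97
876 = 9·97 + 3
97 = 32·3 + 1
3 = 3·1 + 0
gcd = 1, so the inverse exists. Back-substitute:
1 = 97 − 32·3
1 = −32·876 + 289·97
1 = 289·973 − 321·876
1 = −321·1849 + 610·973
1 = 610·2822 − 931·1849
1 = −931·89331 + 29471·2822
1 = 29471·360146 − 118815·89331
So 89331·(-118815) ≡ 1 (mod 360146), and -118815 ≡ 241331 (mod 360146).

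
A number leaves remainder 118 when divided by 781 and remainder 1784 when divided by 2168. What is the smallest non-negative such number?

157880

Write x = 118 + 781·k. Then 781·k ≡ 1784 − 118 ≡ 1666 (mod 2168).
Need 781⁻¹ mod 2168. Extended Euclid on (2168, 781):
2168 = 2·781 + 606
781 = 1·606 + 175
606 = 3·175 + 81
175 = 2·81 + 13
81 = 6·13 + 3
13 = 4·3 + 1
3 = 3·1 + 0
Back-substitute:
1 = 13 − 4·3
1 = −4·81 + 25·13
1 = 25·175 − 54·81
1 = −54·606 + 187·175
1 = 187·781 − 241·606
1 = −241·2168 + 669·781
781⁻¹ ≡ 669 (mod 2168), so k ≡ 669·1666 ≡ 202 (mod 2168).
x = 118 + 781·202 = 157880.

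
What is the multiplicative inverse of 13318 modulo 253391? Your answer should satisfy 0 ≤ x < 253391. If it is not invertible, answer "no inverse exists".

194581

Extended Euclidean algorithm:
253391 = 19×13318 + 349
13318 = 38×349 + 56
349 = 6×56 + 13
56 = 4×13 + 4
13 = 3×4 + 1
4 = 4×1 + 0
Since gcd(13318, 253391) = 1, back-substitute to write 1 as a combination:
1 = 13 − 3·4
1 = −3·56 + 13·13
1 = 13·349 − 81·56
1 = −81·13318 + 3091·349
1 = 3091·253391 − 58810·13318
So 13318·(-58810) ≡ 1 (mod 253391), and -58810 ≡ 194581 (mod 253391).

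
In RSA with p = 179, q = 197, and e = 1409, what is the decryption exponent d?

12009

φ(n) = (p−1)(q−1) = 178·196 = 34888.
Need d with 1409·d ≡ 1 (mod 34888). Apply the extended Euclidean algorithm:
34888 = 24×1409 + 1072
1409 = 1×1072 + 337
1072 = 3×337 + 61
337 = 5×61 + 32
61 = 1×32 + 29
32 = 1×29 + 3
29 = 9×3 + 2
3 = 1×2 + 1
2 = 2×1 + 0
Back-substitute:
1 = 3 − 2
1 = −29 + 10·3
1 = 10·32 − 11·29
1 = −11·61 + 21·32
1 = 21·337 − 116·61
1 = −116·1072 + 369·337
1 = 369·1409 − 485·1072
1 = −485·34888 + 12009·1409
So 1409·12009 ≡ 1 (mod 34888), hence d = 12009.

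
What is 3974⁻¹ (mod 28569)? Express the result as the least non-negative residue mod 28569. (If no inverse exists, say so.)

Run Euclid on (28569, 3974):
28569 = 7×3974 + 751
3974 = 5×751 + 219
751 = 3×219 + 94
219 = 2×94 + 31
94 = 3×31 + 1
31 = 31×1 + 0
Since gcd(3974, 28569) = 1, back-substitute to write 1 as a combination:
1 = 94 − 3·31
1 = −3·219 + 7·94
1 = 7·751 − 24·219
1 = −24·3974 + 127·751
1 = 127·28569 − 913·3974
So 3974·(-913) ≡ 1 (mod 28569), and -913 ≡ 27656 (mod 28569).

27656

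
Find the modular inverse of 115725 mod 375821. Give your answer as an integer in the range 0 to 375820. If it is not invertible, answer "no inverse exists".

Apply the Euclidean algorithm to 375821 and 115725:
375821 = 3*115725 + 28646
115725 = 4*28646 + 1141
28646 = 25*1141 + 121
1141 = 9*121 + 52
121 = 2*52 + 17
52 = 3*17 + 1
17 = 17*1 + 0
gcd = 1, so the inverse exists. Back-substitute:
1 = 52 − 3·17
1 = −3·121 + 7·52
1 = 7·1141 − 66·121
1 = −66·28646 + 1657·1141
1 = 1657·115725 − 6694·28646
1 = −6694·375821 + 21739·115725
So 115725·21739 ≡ 1 (mod 375821).

21739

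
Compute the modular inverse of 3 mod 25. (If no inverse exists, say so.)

17

Extended Euclidean algorithm:
25 = 8×3 + 1
3 = 3×1 + 0
gcd = 1, so the inverse exists. Back-substitute:
1 = 25 − 8·3
Thus 3·(-8) ≡ 1 (mod 25); reducing, -8 mod 25 = 17.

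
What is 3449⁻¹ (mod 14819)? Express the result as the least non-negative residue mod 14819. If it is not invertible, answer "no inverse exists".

Apply the Euclidean algorithm to 14819 and 3449:
14819 = 4·3449 + 1023
3449 = 3·1023 + 380
1023 = 2·380 + 263
380 = 1·263 + 117
263 = 2·117 + 29
117 = 4·29 + 1
29 = 29·1 + 0
The gcd is 1. Working backward:
1 = 117 − 4·29
1 = −4·263 + 9·117
1 = 9·380 − 13·263
1 = −13·1023 + 35·380
1 = 35·3449 − 118·1023
1 = −118·14819 + 507·3449
So 3449·507 ≡ 1 (mod 14819).

507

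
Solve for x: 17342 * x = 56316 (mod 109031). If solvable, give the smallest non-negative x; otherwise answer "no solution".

2757

First find gcd(17342, 109031):
109031 = 6*17342 + 4979
17342 = 3*4979 + 2405
4979 = 2*2405 + 169
2405 = 14*169 + 39
169 = 4*39 + 13
39 = 3*13 + 0
gcd = 13 and 13 | 56316, so solutions exist. Divide through by 13: 1334x ≡ 4332 (mod 8387).
Now find 1334⁻¹ mod 8387:
8387 = 6·1334 + 383
1334 = 3·383 + 185
383 = 2·185 + 13
185 = 14·13 + 3
13 = 4·3 + 1
3 = 3·1 + 0
Back-substitute:
1 = 13 − 4·3
1 = −4·185 + 57·13
1 = 57·383 − 118·185
1 = −118·1334 + 411·383
1 = 411·8387 − 2584·1334
So 1334·(-2584) ≡ 1 (mod 8387), i.e. 1334⁻¹ ≡ 5803.
Then x ≡ 5803·4332 ≡ 2757 (mod 8387); the smallest non-negative solution is x = 2757.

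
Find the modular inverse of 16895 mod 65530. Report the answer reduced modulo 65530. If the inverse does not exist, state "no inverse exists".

no inverse exists

Euclidean algorithm on 65530, 16895:
65530 = 3·16895 + 14845
16895 = 1·14845 + 2050
14845 = 7·2050 + 495
2050 = 4·495 + 70
495 = 7·70 + 5
70 = 14·5 + 0
The gcd is 5, not 1, hence no inverse exists.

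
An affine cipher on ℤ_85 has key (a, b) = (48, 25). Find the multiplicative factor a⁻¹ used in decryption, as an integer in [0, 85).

gcd(85, 48) by repeated division:
85 = 1×48 + 37
48 = 1×37 + 11
37 = 3×11 + 4
11 = 2×4 + 3
4 = 1×3 + 1
3 = 3×1 + 0
The gcd is 1. Working backward:
1 = 4 − 3
1 = −11 + 3·4
1 = 3·37 − 10·11
1 = −10·48 + 13·37
1 = 13·85 − 23·48
Hence 48⁻¹ ≡ -23 ≡ 62 (mod 85).

62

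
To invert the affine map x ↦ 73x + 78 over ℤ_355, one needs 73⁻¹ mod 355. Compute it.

Run Euclid on (355, 73):
355 = 4*73 + 63
73 = 1*63 + 10
63 = 6*10 + 3
10 = 3*3 + 1
3 = 3*1 + 0
Since gcd(73, 355) = 1, back-substitute to write 1 as a combination:
1 = 10 − 3·3
1 = −3·63 + 19·10
1 = 19·73 − 22·63
1 = −22·355 + 107·73
So 73·107 ≡ 1 (mod 355).

107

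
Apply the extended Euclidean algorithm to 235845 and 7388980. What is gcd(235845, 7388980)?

Apply Euclid's algorithm to 7388980 and 235845:
7388980 = 31*235845 + 77785
235845 = 3*77785 + 2490
77785 = 31*2490 + 595
2490 = 4*595 + 110
595 = 5*110 + 45
110 = 2*45 + 20
45 = 2*20 + 5
20 = 4*5 + 0
gcd(235845, 7388980) = 5.
Express as a combination:
5 = 45 − 2·20
5 = −2·110 + 5·45
5 = 5·595 − 27·110
5 = −27·2490 + 113·595
5 = 113·77785 − 3530·2490
5 = −3530·235845 + 10703·77785
5 = 10703·7388980 − 335323·235845
So 5 = (10703)·7388980 + (-335323)·235845.

5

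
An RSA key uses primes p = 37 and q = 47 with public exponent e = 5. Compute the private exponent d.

φ(n) = (p−1)(q−1) = 36·46 = 1656.
Need d with 5·d ≡ 1 (mod 1656). Apply the extended Euclidean algorithm:
1656 = 331×5 + 1
5 = 5×1 + 0
Back-substitute:
1 = 1656 − 331·5
So 5·(-331) ≡ 1 (mod 1656), hence d ≡ -331 ≡ 1325 (mod 1656).

1325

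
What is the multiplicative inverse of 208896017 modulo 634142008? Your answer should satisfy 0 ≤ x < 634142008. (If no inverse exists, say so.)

Apply the Euclidean algorithm to 634142008 and 208896017:
634142008 = 3·208896017 + 7453957
208896017 = 28·7453957 + 185221
7453957 = 40·185221 + 45117
185221 = 4·45117 + 4753
45117 = 9·4753 + 2340
4753 = 2·2340 + 73
2340 = 32·73 + 4
73 = 18·4 + 1
4 = 4·1 + 0
Since gcd(208896017, 634142008) = 1, back-substitute to write 1 as a combination:
1 = 73 − 18·4
1 = −18·2340 + 577·73
1 = 577·4753 − 1172·2340
1 = −1172·45117 + 11125·4753
1 = 11125·185221 − 45672·45117
1 = −45672·7453957 + 1838005·185221
1 = 1838005·208896017 − 51509812·7453957
1 = −51509812·634142008 + 156367441·208896017
So 208896017·156367441 ≡ 1 (mod 634142008).

156367441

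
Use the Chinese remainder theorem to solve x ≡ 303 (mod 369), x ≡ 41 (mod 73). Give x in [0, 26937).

Write x = 303 + 369·k. Then 369·k ≡ 41 − 303 ≡ 30 (mod 73).
Need 369⁻¹ mod 73. Extended Euclid on (73, 4):
73 = 18·4 + 1
4 = 4·1 + 0
Back-substitute:
1 = 73 − 18·4
369⁻¹ ≡ 55 (mod 73), so k ≡ 55·30 ≡ 44 (mod 73).
x = 303 + 369·44 = 16539.

16539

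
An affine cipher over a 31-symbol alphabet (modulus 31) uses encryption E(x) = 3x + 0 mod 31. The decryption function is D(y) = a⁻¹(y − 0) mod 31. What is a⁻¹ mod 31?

21

Extended Euclidean algorithm:
31 = 10*3 + 1
3 = 3*1 + 0
The gcd is 1. Working backward:
1 = 31 − 10·3
Hence 3⁻¹ ≡ -10 ≡ 21 (mod 31).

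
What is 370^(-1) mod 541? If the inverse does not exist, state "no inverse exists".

Extended Euclidean algorithm:
541 = 1·370 + 171
370 = 2·171 + 28
171 = 6·28 + 3
28 = 9·3 + 1
3 = 3·1 + 0
Since gcd(370, 541) = 1, back-substitute to write 1 as a combination:
1 = 28 − 9·3
1 = −9·171 + 55·28
1 = 55·370 − 119·171
1 = −119·541 + 174·370
So 370·174 ≡ 1 (mod 541).

174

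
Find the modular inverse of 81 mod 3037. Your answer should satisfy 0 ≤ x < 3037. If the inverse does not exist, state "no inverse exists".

75

Run Euclid on (3037, 81):
3037 = 37*81 + 40
81 = 2*40 + 1
40 = 40*1 + 0
The gcd is 1. Working backward:
1 = 81 − 2·40
1 = −2·3037 + 75·81
So 81·75 ≡ 1 (mod 3037).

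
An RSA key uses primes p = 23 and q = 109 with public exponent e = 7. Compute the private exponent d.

679

φ(n) = (p−1)(q−1) = 22·108 = 2376.
Need d with 7·d ≡ 1 (mod 2376). Apply the extended Euclidean algorithm:
2376 = 339·7 + 3
7 = 2·3 + 1
3 = 3·1 + 0
Back-substitute:
1 = 7 − 2·3
1 = −2·2376 + 679·7
So 7·679 ≡ 1 (mod 2376), hence d = 679.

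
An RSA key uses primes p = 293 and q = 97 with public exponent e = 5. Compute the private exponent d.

φ(n) = (p−1)(q−1) = 292·96 = 28032.
Need d with 5·d ≡ 1 (mod 28032). Apply the extended Euclidean algorithm:
28032 = 5606·5 + 2
5 = 2·2 + 1
2 = 2·1 + 0
Back-substitute:
1 = 5 − 2·2
1 = −2·28032 + 11213·5
So 5·11213 ≡ 1 (mod 28032), hence d = 11213.

11213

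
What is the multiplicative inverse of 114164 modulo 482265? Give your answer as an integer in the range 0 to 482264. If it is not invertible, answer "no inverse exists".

Apply the Euclidean algorithm to 482265 and 114164:
482265 = 4*114164 + 25609
114164 = 4*25609 + 11728
25609 = 2*11728 + 2153
11728 = 5*2153 + 963
2153 = 2*963 + 227
963 = 4*227 + 55
227 = 4*55 + 7
55 = 7*7 + 6
7 = 1*6 + 1
6 = 6*1 + 0
gcd = 1, so the inverse exists. Back-substitute:
1 = 7 − 6
1 = −55 + 8·7
1 = 8·227 − 33·55
1 = −33·963 + 140·227
1 = 140·2153 − 313·963
1 = −313·11728 + 1705·2153
1 = 1705·25609 − 3723·11728
1 = −3723·114164 + 16597·25609
1 = 16597·482265 − 70111·114164
Hence 114164⁻¹ ≡ -70111 ≡ 412154 (mod 482265).

412154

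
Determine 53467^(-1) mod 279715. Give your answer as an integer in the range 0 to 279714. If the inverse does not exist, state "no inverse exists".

gcd(279715, 53467) by repeated division:
279715 = 5×53467 + 12380
53467 = 4×12380 + 3947
12380 = 3×3947 + 539
3947 = 7×539 + 174
539 = 3×174 + 17
174 = 10×17 + 4
17 = 4×4 + 1
4 = 4×1 + 0
Since gcd(53467, 279715) = 1, back-substitute to write 1 as a combination:
1 = 17 − 4·4
1 = −4·174 + 41·17
1 = 41·539 − 127·174
1 = −127·3947 + 930·539
1 = 930·12380 − 2917·3947
1 = −2917·53467 + 12598·12380
1 = 12598·279715 − 65907·53467
Hence 53467⁻¹ ≡ -65907 ≡ 213808 (mod 279715).

213808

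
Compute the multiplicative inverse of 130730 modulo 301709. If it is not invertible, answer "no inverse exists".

59961

Apply the Euclidean algorithm to 301709 and 130730:
301709 = 2*130730 + 40249
130730 = 3*40249 + 9983
40249 = 4*9983 + 317
9983 = 31*317 + 156
317 = 2*156 + 5
156 = 31*5 + 1
5 = 5*1 + 0
gcd = 1, so the inverse exists. Back-substitute:
1 = 156 − 31·5
1 = −31·317 + 63·156
1 = 63·9983 − 1984·317
1 = −1984·40249 + 7999·9983
1 = 7999·130730 − 25981·40249
1 = −25981·301709 + 59961·130730
So 130730·59961 ≡ 1 (mod 301709).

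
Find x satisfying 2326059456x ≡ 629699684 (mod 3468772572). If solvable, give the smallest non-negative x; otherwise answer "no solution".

no solution

gcd(2326059456, 3468772572):
3468772572 = 1·2326059456 + 1142713116
2326059456 = 2·1142713116 + 40633224
1142713116 = 28·40633224 + 4982844
40633224 = 8·4982844 + 770472
4982844 = 6·770472 + 360012
770472 = 2·360012 + 50448
360012 = 7·50448 + 6876
50448 = 7·6876 + 2316
6876 = 2·2316 + 2244
2316 = 1·2244 + 72
2244 = 31·72 + 12
72 = 6·12 + 0
gcd = 12, but 12 ∤ 629699684, so the congruence has no solution.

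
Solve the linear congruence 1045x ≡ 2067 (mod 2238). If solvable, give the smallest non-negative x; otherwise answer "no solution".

1953

First find gcd(1045, 2238):
2238 = 2×1045 + 148
1045 = 7×148 + 9
148 = 16×9 + 4
9 = 2×4 + 1
4 = 4×1 + 0
gcd = 1, so a unique solution mod 2238 exists.
Back-substitute for the Bézout coefficients:
1 = 9 − 2·4
1 = −2·148 + 33·9
1 = 33·1045 − 233·148
1 = −233·2238 + 499·1045
So 1045·(499) ≡ 1 (mod 2238), giving 1045⁻¹ ≡ 499.
x ≡ 1045⁻¹·2067 ≡ 499·2067 ≡ 1953 (mod 2238).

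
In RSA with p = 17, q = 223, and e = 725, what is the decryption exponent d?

φ(n) = (p−1)(q−1) = 16·222 = 3552.
Need d with 725·d ≡ 1 (mod 3552). Apply the extended Euclidean algorithm:
3552 = 4*725 + 652
725 = 1*652 + 73
652 = 8*73 + 68
73 = 1*68 + 5
68 = 13*5 + 3
5 = 1*3 + 2
3 = 1*2 + 1
2 = 2*1 + 0
Back-substitute:
1 = 3 − 2
1 = −5 + 2·3
1 = 2·68 − 27·5
1 = −27·73 + 29·68
1 = 29·652 − 259·73
1 = −259·725 + 288·652
1 = 288·3552 − 1411·725
So 725·(-1411) ≡ 1 (mod 3552), hence d ≡ -1411 ≡ 2141 (mod 3552).

2141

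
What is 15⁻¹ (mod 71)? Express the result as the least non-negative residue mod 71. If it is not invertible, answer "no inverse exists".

Apply the Euclidean algorithm to 71 and 15:
71 = 4·15 + 11
15 = 1·11 + 4
11 = 2·4 + 3
4 = 1·3 + 1
3 = 3·1 + 0
gcd = 1, so the inverse exists. Back-substitute:
1 = 4 − 3
1 = −11 + 3·4
1 = 3·15 − 4·11
1 = −4·71 + 19·15
So 15·19 ≡ 1 (mod 71).

19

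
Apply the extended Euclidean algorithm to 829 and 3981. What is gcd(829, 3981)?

1

Apply Euclid's algorithm to 3981 and 829:
3981 = 4*829 + 665
829 = 1*665 + 164
665 = 4*164 + 9
164 = 18*9 + 2
9 = 4*2 + 1
2 = 2*1 + 0
gcd(829, 3981) = 1.
Express as a combination:
1 = 9 − 4·2
1 = −4·164 + 73·9
1 = 73·665 − 296·164
1 = −296·829 + 369·665
1 = 369·3981 − 1772·829
So 1 = (369)·3981 + (-1772)·829.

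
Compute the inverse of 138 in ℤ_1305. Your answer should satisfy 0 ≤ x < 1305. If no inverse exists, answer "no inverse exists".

Euclidean algorithm on 1305, 138:
1305 = 9·138 + 63
138 = 2·63 + 12
63 = 5·12 + 3
12 = 4·3 + 0
The gcd is 3, not 1, hence no inverse exists.

no inverse exists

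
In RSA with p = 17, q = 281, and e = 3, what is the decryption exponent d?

2987

φ(n) = (p−1)(q−1) = 16·280 = 4480.
Need d with 3·d ≡ 1 (mod 4480). Apply the extended Euclidean algorithm:
4480 = 1493*3 + 1
3 = 3*1 + 0
Back-substitute:
1 = 4480 − 1493·3
So 3·(-1493) ≡ 1 (mod 4480), hence d ≡ -1493 ≡ 2987 (mod 4480).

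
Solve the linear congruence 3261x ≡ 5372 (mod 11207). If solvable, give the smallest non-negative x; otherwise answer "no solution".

First find gcd(3261, 11207):
11207 = 3×3261 + 1424
3261 = 2×1424 + 413
1424 = 3×413 + 185
413 = 2×185 + 43
185 = 4×43 + 13
43 = 3×13 + 4
13 = 3×4 + 1
4 = 4×1 + 0
gcd = 1, so a unique solution mod 11207 exists.
Back-substitute for the Bézout coefficients:
1 = 13 − 3·4
1 = −3·43 + 10·13
1 = 10·185 − 43·43
1 = −43·413 + 96·185
1 = 96·1424 − 331·413
1 = −331·3261 + 758·1424
1 = 758·11207 − 2605·3261
So 3261·(-2605) ≡ 1 (mod 11207), giving 3261⁻¹ ≡ 8602.
x ≡ 3261⁻¹·5372 ≡ 8602·5372 ≡ 3483 (mod 11207).

3483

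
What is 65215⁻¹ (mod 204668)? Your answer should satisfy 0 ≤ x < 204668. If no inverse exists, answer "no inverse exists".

100939

Run Euclid on (204668, 65215):
204668 = 3·65215 + 9023
65215 = 7·9023 + 2054
9023 = 4·2054 + 807
2054 = 2·807 + 440
807 = 1·440 + 367
440 = 1·367 + 73
367 = 5·73 + 2
73 = 36·2 + 1
2 = 2·1 + 0
Since gcd(65215, 204668) = 1, back-substitute to write 1 as a combination:
1 = 73 − 36·2
1 = −36·367 + 181·73
1 = 181·440 − 217·367
1 = −217·807 + 398·440
1 = 398·2054 − 1013·807
1 = −1013·9023 + 4450·2054
1 = 4450·65215 − 32163·9023
1 = −32163·204668 + 100939·65215
So 65215·100939 ≡ 1 (mod 204668).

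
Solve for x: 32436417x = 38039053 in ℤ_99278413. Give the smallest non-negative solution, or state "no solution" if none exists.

First find gcd(32436417, 99278413):
99278413 = 3·32436417 + 1969162
32436417 = 16·1969162 + 929825
1969162 = 2·929825 + 109512
929825 = 8·109512 + 53729
109512 = 2·53729 + 2054
53729 = 26·2054 + 325
2054 = 6·325 + 104
325 = 3·104 + 13
104 = 8·13 + 0
gcd = 13 and 13 | 38039053, so solutions exist. Divide through by 13: 2495109x ≡ 2926081 (mod 7636801).
Now find 2495109⁻¹ mod 7636801:
7636801 = 3·2495109 + 151474
2495109 = 16·151474 + 71525
151474 = 2·71525 + 8424
71525 = 8·8424 + 4133
8424 = 2·4133 + 158
4133 = 26·158 + 25
158 = 6·25 + 8
25 = 3·8 + 1
8 = 8·1 + 0
Back-substitute:
1 = 25 − 3·8
1 = −3·158 + 19·25
1 = 19·4133 − 497·158
1 = −497·8424 + 1013·4133
1 = 1013·71525 − 8601·8424
1 = −8601·151474 + 18215·71525
1 = 18215·2495109 − 300041·151474
1 = −300041·7636801 + 918338·2495109
So 2495109⁻¹ ≡ 918338 (mod 7636801).
Then x ≡ 918338·2926081 ≡ 752712 (mod 7636801); the smallest non-negative solution is x = 752712.

752712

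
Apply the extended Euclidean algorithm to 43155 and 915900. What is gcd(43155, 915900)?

15

Repeated division:
915900 = 21×43155 + 9645
43155 = 4×9645 + 4575
9645 = 2×4575 + 495
4575 = 9×495 + 120
495 = 4×120 + 15
120 = 8×15 + 0
gcd(43155, 915900) = 15.
Back-substituting:
15 = 495 − 4·120
15 = −4·4575 + 37·495
15 = 37·9645 − 78·4575
15 = −78·43155 + 349·9645
15 = 349·915900 − 7407·43155
So 15 = (349)·915900 + (-7407)·43155.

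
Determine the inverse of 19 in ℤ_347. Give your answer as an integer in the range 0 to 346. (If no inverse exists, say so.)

274

Apply the Euclidean algorithm to 347 and 19:
347 = 18·19 + 5
19 = 3·5 + 4
5 = 1·4 + 1
4 = 4·1 + 0
The gcd is 1. Working backward:
1 = 5 − 4
1 = −19 + 4·5
1 = 4·347 − 73·19
Hence 19⁻¹ ≡ -73 ≡ 274 (mod 347).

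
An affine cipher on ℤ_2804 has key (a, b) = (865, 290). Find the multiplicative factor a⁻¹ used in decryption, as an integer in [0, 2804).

Apply the Euclidean algorithm to 2804 and 865:
2804 = 3·865 + 209
865 = 4·209 + 29
209 = 7·29 + 6
29 = 4·6 + 5
6 = 1·5 + 1
5 = 5·1 + 0
gcd = 1, so the inverse exists. Back-substitute:
1 = 6 − 5
1 = −29 + 5·6
1 = 5·209 − 36·29
1 = −36·865 + 149·209
1 = 149·2804 − 483·865
So 865·(-483) ≡ 1 (mod 2804), and -483 ≡ 2321 (mod 2804).

2321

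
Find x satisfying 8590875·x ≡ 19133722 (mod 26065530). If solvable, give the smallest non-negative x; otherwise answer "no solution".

no solution

gcd(8590875, 26065530):
26065530 = 3*8590875 + 292905
8590875 = 29*292905 + 96630
292905 = 3*96630 + 3015
96630 = 32*3015 + 150
3015 = 20*150 + 15
150 = 10*15 + 0
gcd = 15, but 15 ∤ 19133722, so the congruence has no solution.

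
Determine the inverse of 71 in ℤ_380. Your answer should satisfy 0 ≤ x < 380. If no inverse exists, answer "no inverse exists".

Apply the Euclidean algorithm to 380 and 71:
380 = 5·71 + 25
71 = 2·25 + 21
25 = 1·21 + 4
21 = 5·4 + 1
4 = 4·1 + 0
gcd = 1, so the inverse exists. Back-substitute:
1 = 21 − 5·4
1 = −5·25 + 6·21
1 = 6·71 − 17·25
1 = −17·380 + 91·71
So 71·91 ≡ 1 (mod 380).

91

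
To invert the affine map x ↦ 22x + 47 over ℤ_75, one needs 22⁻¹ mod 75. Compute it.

58

Run Euclid on (75, 22):
75 = 3*22 + 9
22 = 2*9 + 4
9 = 2*4 + 1
4 = 4*1 + 0
Since gcd(22, 75) = 1, back-substitute to write 1 as a combination:
1 = 9 − 2·4
1 = −2·22 + 5·9
1 = 5·75 − 17·22
So 22·(-17) ≡ 1 (mod 75), and -17 ≡ 58 (mod 75).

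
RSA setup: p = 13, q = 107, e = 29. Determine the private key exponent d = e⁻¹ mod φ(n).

965

φ(n) = (p−1)(q−1) = 12·106 = 1272.
Need d with 29·d ≡ 1 (mod 1272). Apply the extended Euclidean algorithm:
1272 = 43*29 + 25
29 = 1*25 + 4
25 = 6*4 + 1
4 = 4*1 + 0
Back-substitute:
1 = 25 − 6·4
1 = −6·29 + 7·25
1 = 7·1272 − 307·29
So 29·(-307) ≡ 1 (mod 1272), hence d ≡ -307 ≡ 965 (mod 1272).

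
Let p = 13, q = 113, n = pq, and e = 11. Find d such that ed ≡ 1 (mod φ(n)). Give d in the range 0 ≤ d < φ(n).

φ(n) = (p−1)(q−1) = 12·112 = 1344.
Need d with 11·d ≡ 1 (mod 1344). Apply the extended Euclidean algorithm:
1344 = 122·11 + 2
11 = 5·2 + 1
2 = 2·1 + 0
Back-substitute:
1 = 11 − 5·2
1 = −5·1344 + 611·11
So 11·611 ≡ 1 (mod 1344), hence d = 611.

611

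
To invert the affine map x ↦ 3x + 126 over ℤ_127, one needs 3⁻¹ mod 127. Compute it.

85

gcd(127, 3) by repeated division:
127 = 42*3 + 1
3 = 3*1 + 0
The gcd is 1. Working backward:
1 = 127 − 42·3
Hence 3⁻¹ ≡ -42 ≡ 85 (mod 127).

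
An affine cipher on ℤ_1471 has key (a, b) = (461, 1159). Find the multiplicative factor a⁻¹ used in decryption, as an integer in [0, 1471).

Run Euclid on (1471, 461):
1471 = 3*461 + 88
461 = 5*88 + 21
88 = 4*21 + 4
21 = 5*4 + 1
4 = 4*1 + 0
gcd = 1, so the inverse exists. Back-substitute:
1 = 21 − 5·4
1 = −5·88 + 21·21
1 = 21·461 − 110·88
1 = −110·1471 + 351·461
So 461·351 ≡ 1 (mod 1471).

351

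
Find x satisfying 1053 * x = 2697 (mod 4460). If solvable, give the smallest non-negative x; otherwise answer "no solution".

1629

First find gcd(1053, 4460):
4460 = 4*1053 + 248
1053 = 4*248 + 61
248 = 4*61 + 4
61 = 15*4 + 1
4 = 4*1 + 0
gcd = 1, so a unique solution mod 4460 exists.
Back-substitute for the Bézout coefficients:
1 = 61 − 15·4
1 = −15·248 + 61·61
1 = 61·1053 − 259·248
1 = −259·4460 + 1097·1053
So 1053·(1097) ≡ 1 (mod 4460), giving 1053⁻¹ ≡ 1097.
x ≡ 1053⁻¹·2697 ≡ 1097·2697 ≡ 1629 (mod 4460).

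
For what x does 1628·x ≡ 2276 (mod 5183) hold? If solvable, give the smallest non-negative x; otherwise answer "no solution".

2612

First find gcd(1628, 5183):
5183 = 3×1628 + 299
1628 = 5×299 + 133
299 = 2×133 + 33
133 = 4×33 + 1
33 = 33×1 + 0
gcd = 1, so a unique solution mod 5183 exists.
Back-substitute for the Bézout coefficients:
1 = 133 − 4·33
1 = −4·299 + 9·133
1 = 9·1628 − 49·299
1 = −49·5183 + 156·1628
So 1628·(156) ≡ 1 (mod 5183), giving 1628⁻¹ ≡ 156.
x ≡ 1628⁻¹·2276 ≡ 156·2276 ≡ 2612 (mod 5183).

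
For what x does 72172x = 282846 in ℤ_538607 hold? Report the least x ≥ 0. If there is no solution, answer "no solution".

First find gcd(72172, 538607):
538607 = 7·72172 + 33403
72172 = 2·33403 + 5366
33403 = 6·5366 + 1207
5366 = 4·1207 + 538
1207 = 2·538 + 131
538 = 4·131 + 14
131 = 9·14 + 5
14 = 2·5 + 4
5 = 1·4 + 1
4 = 4·1 + 0
gcd = 1, so a unique solution mod 538607 exists.
Back-substitute for the Bézout coefficients:
1 = 5 − 4
1 = −14 + 3·5
1 = 3·131 − 28·14
1 = −28·538 + 115·131
1 = 115·1207 − 258·538
1 = −258·5366 + 1147·1207
1 = 1147·33403 − 7140·5366
1 = −7140·72172 + 15427·33403
1 = 15427·538607 − 115129·72172
So 72172·(-115129) ≡ 1 (mod 538607), giving 72172⁻¹ ≡ 423478.
x ≡ 72172⁻¹·282846 ≡ 423478·282846 ≡ 402086 (mod 538607).

402086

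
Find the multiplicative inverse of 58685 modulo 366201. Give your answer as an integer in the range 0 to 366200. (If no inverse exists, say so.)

Euclidean algorithm on 366201, 58685:
366201 = 6×58685 + 14091
58685 = 4×14091 + 2321
14091 = 6×2321 + 165
2321 = 14×165 + 11
165 = 15×11 + 0
gcd(58685, 366201) = 11 ≠ 1, so 58685 has no multiplicative inverse modulo 366201.

no inverse exists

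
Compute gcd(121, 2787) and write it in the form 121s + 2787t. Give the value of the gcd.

1

Repeated division:
2787 = 23·121 + 4
121 = 30·4 + 1
4 = 4·1 + 0
gcd(121, 2787) = 1.
Express as a combination:
1 = 121 − 30·4
1 = −30·2787 + 691·121
So 1 = (-30)·2787 + (691)·121.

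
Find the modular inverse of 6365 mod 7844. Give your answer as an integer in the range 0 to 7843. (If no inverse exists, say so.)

Run Euclid on (7844, 6365):
7844 = 1·6365 + 1479
6365 = 4·1479 + 449
1479 = 3·449 + 132
449 = 3·132 + 53
132 = 2·53 + 26
53 = 2·26 + 1
26 = 26·1 + 0
Since gcd(6365, 7844) = 1, back-substitute to write 1 as a combination:
1 = 53 − 2·26
1 = −2·132 + 5·53
1 = 5·449 − 17·132
1 = −17·1479 + 56·449
1 = 56·6365 − 241·1479
1 = −241·7844 + 297·6365
So 6365·297 ≡ 1 (mod 7844).

297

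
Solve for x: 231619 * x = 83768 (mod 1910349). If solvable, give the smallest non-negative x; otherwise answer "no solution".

First find gcd(231619, 1910349):
1910349 = 8*231619 + 57397
231619 = 4*57397 + 2031
57397 = 28*2031 + 529
2031 = 3*529 + 444
529 = 1*444 + 85
444 = 5*85 + 19
85 = 4*19 + 9
19 = 2*9 + 1
9 = 9*1 + 0
gcd = 1, so a unique solution mod 1910349 exists.
Back-substitute for the Bézout coefficients:
1 = 19 − 2·9
1 = −2·85 + 9·19
1 = 9·444 − 47·85
1 = −47·529 + 56·444
1 = 56·2031 − 215·529
1 = −215·57397 + 6076·2031
1 = 6076·231619 − 24519·57397
1 = −24519·1910349 + 202228·231619
So 231619·(202228) ≡ 1 (mod 1910349), giving 231619⁻¹ ≡ 202228.
x ≡ 231619⁻¹·83768 ≡ 202228·83768 ≡ 1170521 (mod 1910349).

1170521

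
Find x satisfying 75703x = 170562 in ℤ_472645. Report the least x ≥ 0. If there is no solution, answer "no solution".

395179

First find gcd(75703, 472645):
472645 = 6*75703 + 18427
75703 = 4*18427 + 1995
18427 = 9*1995 + 472
1995 = 4*472 + 107
472 = 4*107 + 44
107 = 2*44 + 19
44 = 2*19 + 6
19 = 3*6 + 1
6 = 6*1 + 0
gcd = 1, so a unique solution mod 472645 exists.
Back-substitute for the Bézout coefficients:
1 = 19 − 3·6
1 = −3·44 + 7·19
1 = 7·107 − 17·44
1 = −17·472 + 75·107
1 = 75·1995 − 317·472
1 = −317·18427 + 2928·1995
1 = 2928·75703 − 12029·18427
1 = −12029·472645 + 75102·75703
So 75703·(75102) ≡ 1 (mod 472645), giving 75703⁻¹ ≡ 75102.
x ≡ 75703⁻¹·170562 ≡ 75102·170562 ≡ 395179 (mod 472645).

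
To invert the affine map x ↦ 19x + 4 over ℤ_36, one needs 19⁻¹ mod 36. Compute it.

19

Apply the Euclidean algorithm to 36 and 19:
36 = 1·19 + 17
19 = 1·17 + 2
17 = 8·2 + 1
2 = 2·1 + 0
The gcd is 1. Working backward:
1 = 17 − 8·2
1 = −8·19 + 9·17
1 = 9·36 − 17·19
So 19·(-17) ≡ 1 (mod 36), and -17 ≡ 19 (mod 36).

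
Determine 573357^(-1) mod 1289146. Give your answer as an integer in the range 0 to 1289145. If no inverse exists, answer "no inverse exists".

1237637

Apply the Euclidean algorithm to 1289146 and 573357:
1289146 = 2·573357 + 142432
573357 = 4·142432 + 3629
142432 = 39·3629 + 901
3629 = 4·901 + 25
901 = 36·25 + 1
25 = 25·1 + 0
The gcd is 1. Working backward:
1 = 901 − 36·25
1 = −36·3629 + 145·901
1 = 145·142432 − 5691·3629
1 = −5691·573357 + 22909·142432
1 = 22909·1289146 − 51509·573357
Thus 573357·(-51509) ≡ 1 (mod 1289146); reducing, -51509 mod 1289146 = 1237637.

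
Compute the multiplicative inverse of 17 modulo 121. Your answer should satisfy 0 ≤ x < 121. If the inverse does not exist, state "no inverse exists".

57

Apply the Euclidean algorithm to 121 and 17:
121 = 7×17 + 2
17 = 8×2 + 1
2 = 2×1 + 0
The gcd is 1. Working backward:
1 = 17 − 8·2
1 = −8·121 + 57·17
So 17·57 ≡ 1 (mod 121).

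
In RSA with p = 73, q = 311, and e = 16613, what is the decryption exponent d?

φ(n) = (p−1)(q−1) = 72·310 = 22320.
Need d with 16613·d ≡ 1 (mod 22320). Apply the extended Euclidean algorithm:
22320 = 1×16613 + 5707
16613 = 2×5707 + 5199
5707 = 1×5199 + 508
5199 = 10×508 + 119
508 = 4×119 + 32
119 = 3×32 + 23
32 = 1×23 + 9
23 = 2×9 + 5
9 = 1×5 + 4
5 = 1×4 + 1
4 = 4×1 + 0
Back-substitute:
1 = 5 − 4
1 = −9 + 2·5
1 = 2·23 − 5·9
1 = −5·32 + 7·23
1 = 7·119 − 26·32
1 = −26·508 + 111·119
1 = 111·5199 − 1136·508
1 = −1136·5707 + 1247·5199
1 = 1247·16613 − 3630·5707
1 = −3630·22320 + 4877·16613
So 16613·4877 ≡ 1 (mod 22320), hence d = 4877.

4877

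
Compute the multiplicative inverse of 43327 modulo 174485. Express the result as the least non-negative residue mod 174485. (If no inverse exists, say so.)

132828

Apply the Euclidean algorithm to 174485 and 43327:
174485 = 4·43327 + 1177
43327 = 36·1177 + 955
1177 = 1·955 + 222
955 = 4·222 + 67
222 = 3·67 + 21
67 = 3·21 + 4
21 = 5·4 + 1
4 = 4·1 + 0
Since gcd(43327, 174485) = 1, back-substitute to write 1 as a combination:
1 = 21 − 5·4
1 = −5·67 + 16·21
1 = 16·222 − 53·67
1 = −53·955 + 228·222
1 = 228·1177 − 281·955
1 = −281·43327 + 10344·1177
1 = 10344·174485 − 41657·43327
So 43327·(-41657) ≡ 1 (mod 174485), and -41657 ≡ 132828 (mod 174485).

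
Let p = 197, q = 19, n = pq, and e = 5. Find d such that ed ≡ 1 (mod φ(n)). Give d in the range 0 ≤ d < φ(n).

2117

φ(n) = (p−1)(q−1) = 196·18 = 3528.
Need d with 5·d ≡ 1 (mod 3528). Apply the extended Euclidean algorithm:
3528 = 705×5 + 3
5 = 1×3 + 2
3 = 1×2 + 1
2 = 2×1 + 0
Back-substitute:
1 = 3 − 2
1 = −5 + 2·3
1 = 2·3528 − 1411·5
So 5·(-1411) ≡ 1 (mod 3528), hence d ≡ -1411 ≡ 2117 (mod 3528).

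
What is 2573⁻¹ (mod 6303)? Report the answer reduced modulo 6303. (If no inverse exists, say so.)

2969

Run Euclid on (6303, 2573):
6303 = 2·2573 + 1157
2573 = 2·1157 + 259
1157 = 4·259 + 121
259 = 2·121 + 17
121 = 7·17 + 2
17 = 8·2 + 1
2 = 2·1 + 0
Since gcd(2573, 6303) = 1, back-substitute to write 1 as a combination:
1 = 17 − 8·2
1 = −8·121 + 57·17
1 = 57·259 − 122·121
1 = −122·1157 + 545·259
1 = 545·2573 − 1212·1157
1 = −1212·6303 + 2969·2573
So 2573·2969 ≡ 1 (mod 6303).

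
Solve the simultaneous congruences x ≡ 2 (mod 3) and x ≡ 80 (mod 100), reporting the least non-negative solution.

Write x = 2 + 3·k. Then 3·k ≡ 80 − 2 ≡ 78 (mod 100).
Need 3⁻¹ mod 100. Extended Euclid on (100, 3):
100 = 33×3 + 1
3 = 3×1 + 0
Back-substitute:
1 = 100 − 33·3
3⁻¹ ≡ 67 (mod 100), so k ≡ 67·78 ≡ 26 (mod 100).
x = 2 + 3·26 = 80.

80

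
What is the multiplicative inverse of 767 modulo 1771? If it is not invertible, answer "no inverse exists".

1360

Extended Euclidean algorithm:
1771 = 2×767 + 237
767 = 3×237 + 56
237 = 4×56 + 13
56 = 4×13 + 4
13 = 3×4 + 1
4 = 4×1 + 0
The gcd is 1. Working backward:
1 = 13 − 3·4
1 = −3·56 + 13·13
1 = 13·237 − 55·56
1 = −55·767 + 178·237
1 = 178·1771 − 411·767
Thus 767·(-411) ≡ 1 (mod 1771); reducing, -411 mod 1771 = 1360.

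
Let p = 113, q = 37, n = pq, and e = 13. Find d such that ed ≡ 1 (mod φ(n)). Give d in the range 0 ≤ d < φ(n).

φ(n) = (p−1)(q−1) = 112·36 = 4032.
Need d with 13·d ≡ 1 (mod 4032). Apply the extended Euclidean algorithm:
4032 = 310×13 + 2
13 = 6×2 + 1
2 = 2×1 + 0
Back-substitute:
1 = 13 − 6·2
1 = −6·4032 + 1861·13
So 13·1861 ≡ 1 (mod 4032), hence d = 1861.

1861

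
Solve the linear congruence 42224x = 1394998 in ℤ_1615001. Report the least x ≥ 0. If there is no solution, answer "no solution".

350465

First find gcd(42224, 1615001):
1615001 = 38·42224 + 10489
42224 = 4·10489 + 268
10489 = 39·268 + 37
268 = 7·37 + 9
37 = 4·9 + 1
9 = 9·1 + 0
gcd = 1, so a unique solution mod 1615001 exists.
Back-substitute for the Bézout coefficients:
1 = 37 − 4·9
1 = −4·268 + 29·37
1 = 29·10489 − 1135·268
1 = −1135·42224 + 4569·10489
1 = 4569·1615001 − 174757·42224
So 42224·(-174757) ≡ 1 (mod 1615001), giving 42224⁻¹ ≡ 1440244.
x ≡ 42224⁻¹·1394998 ≡ 1440244·1394998 ≡ 350465 (mod 1615001).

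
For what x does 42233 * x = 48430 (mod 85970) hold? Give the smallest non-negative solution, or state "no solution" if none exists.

First find gcd(42233, 85970):
85970 = 2·42233 + 1504
42233 = 28·1504 + 121
1504 = 12·121 + 52
121 = 2·52 + 17
52 = 3·17 + 1
17 = 17·1 + 0
gcd = 1, so a unique solution mod 85970 exists.
Back-substitute for the Bézout coefficients:
1 = 52 − 3·17
1 = −3·121 + 7·52
1 = 7·1504 − 87·121
1 = −87·42233 + 2443·1504
1 = 2443·85970 − 4973·42233
So 42233·(-4973) ≡ 1 (mod 85970), giving 42233⁻¹ ≡ 80997.
x ≡ 42233⁻¹·48430 ≡ 80997·48430 ≡ 45550 (mod 85970).

45550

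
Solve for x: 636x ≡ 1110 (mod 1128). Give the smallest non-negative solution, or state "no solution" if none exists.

no solution

gcd(636, 1128):
1128 = 1×636 + 492
636 = 1×492 + 144
492 = 3×144 + 60
144 = 2×60 + 24
60 = 2×24 + 12
24 = 2×12 + 0
gcd = 12, but 12 ∤ 1110, so the congruence has no solution.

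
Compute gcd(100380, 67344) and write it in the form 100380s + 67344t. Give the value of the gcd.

Euclidean algorithm:
100380 = 1×67344 + 33036
67344 = 2×33036 + 1272
33036 = 25×1272 + 1236
1272 = 1×1236 + 36
1236 = 34×36 + 12
36 = 3×12 + 0
gcd(100380, 67344) = 12.
Express as a combination:
12 = 1236 − 34·36
12 = −34·1272 + 35·1236
12 = 35·33036 − 909·1272
12 = −909·67344 + 1853·33036
12 = 1853·100380 − 2762·67344
So 12 = (1853)·100380 + (-2762)·67344.

12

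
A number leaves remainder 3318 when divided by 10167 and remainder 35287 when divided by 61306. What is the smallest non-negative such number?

Write x = 3318 + 10167·k. Then 10167·k ≡ 35287 − 3318 ≡ 31969 (mod 61306).
Need 10167⁻¹ mod 61306. Extended Euclid on (61306, 10167):
61306 = 6·10167 + 304
10167 = 33·304 + 135
304 = 2·135 + 34
135 = 3·34 + 33
34 = 1·33 + 1
33 = 33·1 + 0
Back-substitute:
1 = 34 − 33
1 = −135 + 4·34
1 = 4·304 − 9·135
1 = −9·10167 + 301·304
1 = 301·61306 − 1815·10167
10167⁻¹ ≡ 59491 (mod 61306), so k ≡ 59491·31969 ≡ 33047 (mod 61306).
x = 3318 + 10167·33047 = 335992167.

335992167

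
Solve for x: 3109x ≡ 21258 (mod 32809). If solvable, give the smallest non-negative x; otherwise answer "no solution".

First find gcd(3109, 32809):
32809 = 10·3109 + 1719
3109 = 1·1719 + 1390
1719 = 1·1390 + 329
1390 = 4·329 + 74
329 = 4·74 + 33
74 = 2·33 + 8
33 = 4·8 + 1
8 = 8·1 + 0
gcd = 1, so a unique solution mod 32809 exists.
Back-substitute for the Bézout coefficients:
1 = 33 − 4·8
1 = −4·74 + 9·33
1 = 9·329 − 40·74
1 = −40·1390 + 169·329
1 = 169·1719 − 209·1390
1 = −209·3109 + 378·1719
1 = 378·32809 − 3989·3109
So 3109·(-3989) ≡ 1 (mod 32809), giving 3109⁻¹ ≡ 28820.
x ≡ 3109⁻¹·21258 ≡ 28820·21258 ≡ 13103 (mod 32809).

13103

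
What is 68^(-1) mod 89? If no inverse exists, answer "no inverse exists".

Run Euclid on (89, 68):
89 = 1*68 + 21
68 = 3*21 + 5
21 = 4*5 + 1
5 = 5*1 + 0
Since gcd(68, 89) = 1, back-substitute to write 1 as a combination:
1 = 21 − 4·5
1 = −4·68 + 13·21
1 = 13·89 − 17·68
Hence 68⁻¹ ≡ -17 ≡ 72 (mod 89).

72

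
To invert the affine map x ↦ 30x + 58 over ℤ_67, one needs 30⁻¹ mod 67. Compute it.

gcd(67, 30) by repeated division:
67 = 2×30 + 7
30 = 4×7 + 2
7 = 3×2 + 1
2 = 2×1 + 0
gcd = 1, so the inverse exists. Back-substitute:
1 = 7 − 3·2
1 = −3·30 + 13·7
1 = 13·67 − 29·30
Hence 30⁻¹ ≡ -29 ≡ 38 (mod 67).

38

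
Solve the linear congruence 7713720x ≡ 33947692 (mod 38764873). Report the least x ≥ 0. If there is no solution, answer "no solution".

gcd(7713720, 38764873):
38764873 = 5×7713720 + 196273
7713720 = 39×196273 + 59073
196273 = 3×59073 + 19054
59073 = 3×19054 + 1911
19054 = 9×1911 + 1855
1911 = 1×1855 + 56
1855 = 33×56 + 7
56 = 8×7 + 0
gcd = 7, but 7 ∤ 33947692, so the congruence has no solution.

no solution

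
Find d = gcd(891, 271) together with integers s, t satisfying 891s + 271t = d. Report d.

Apply Euclid's algorithm to 891 and 271:
891 = 3*271 + 78
271 = 3*78 + 37
78 = 2*37 + 4
37 = 9*4 + 1
4 = 4*1 + 0
gcd(891, 271) = 1.
Working backward:
1 = 37 − 9·4
1 = −9·78 + 19·37
1 = 19·271 − 66·78
1 = −66·891 + 217·271
So 1 = (-66)·891 + (217)·271.

1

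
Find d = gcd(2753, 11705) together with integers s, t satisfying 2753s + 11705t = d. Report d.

Repeated division:
11705 = 4·2753 + 693
2753 = 3·693 + 674
693 = 1·674 + 19
674 = 35·19 + 9
19 = 2·9 + 1
9 = 9·1 + 0
gcd(2753, 11705) = 1.
Working backward:
1 = 19 − 2·9
1 = −2·674 + 71·19
1 = 71·693 − 73·674
1 = −73·2753 + 290·693
1 = 290·11705 − 1233·2753
So 1 = (290)·11705 + (-1233)·2753.

1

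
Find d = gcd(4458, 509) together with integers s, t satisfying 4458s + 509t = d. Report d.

Repeated division:
4458 = 8*509 + 386
509 = 1*386 + 123
386 = 3*123 + 17
123 = 7*17 + 4
17 = 4*4 + 1
4 = 4*1 + 0
gcd(4458, 509) = 1.
Working backward:
1 = 17 − 4·4
1 = −4·123 + 29·17
1 = 29·386 − 91·123
1 = −91·509 + 120·386
1 = 120·4458 − 1051·509
So 1 = (120)·4458 + (-1051)·509.

1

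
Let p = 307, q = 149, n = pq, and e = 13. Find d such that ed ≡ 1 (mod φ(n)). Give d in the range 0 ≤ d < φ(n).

34837

φ(n) = (p−1)(q−1) = 306·148 = 45288.
Need d with 13·d ≡ 1 (mod 45288). Apply the extended Euclidean algorithm:
45288 = 3483×13 + 9
13 = 1×9 + 4
9 = 2×4 + 1
4 = 4×1 + 0
Back-substitute:
1 = 9 − 2·4
1 = −2·13 + 3·9
1 = 3·45288 − 10451·13
So 13·(-10451) ≡ 1 (mod 45288), hence d ≡ -10451 ≡ 34837 (mod 45288).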